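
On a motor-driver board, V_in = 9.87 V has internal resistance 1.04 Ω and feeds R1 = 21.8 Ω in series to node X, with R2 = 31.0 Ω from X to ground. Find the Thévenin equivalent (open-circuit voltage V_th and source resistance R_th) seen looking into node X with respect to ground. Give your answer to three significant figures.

V_th ≈ 5.68 V, R_th ≈ 13.2 Ω

R1' = 1.04 + 21.8 = 22.84 Ω (source resistance + R1).
With X open, the divider is unloaded: V_th = 9.87 × 31.0/53.84 = 5.683 V.
With V_in suppressed (replaced by a short), R_th = R1' ‖ R2 = (22.84 × 31.0)/(22.84 + 31.0) = 13.15 Ω.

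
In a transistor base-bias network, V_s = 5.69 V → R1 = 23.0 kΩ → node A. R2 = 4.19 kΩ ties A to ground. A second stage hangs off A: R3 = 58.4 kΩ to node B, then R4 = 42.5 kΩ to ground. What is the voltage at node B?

V_B ≈ 0.357 V

The second stage (R3 + R4 = 100.9 kΩ) loads node A in parallel with R2.
R2 ‖ (R3+R4) = 4.023 kΩ.
First divider: V_A = V_s · 4.023/(23.0 + 4.023) = 0.8471 V.
Then the unloaded second divider: V_B = V_A × R4/(R3+R4) = 0.8471 × 0.4212 = 0.3568 V.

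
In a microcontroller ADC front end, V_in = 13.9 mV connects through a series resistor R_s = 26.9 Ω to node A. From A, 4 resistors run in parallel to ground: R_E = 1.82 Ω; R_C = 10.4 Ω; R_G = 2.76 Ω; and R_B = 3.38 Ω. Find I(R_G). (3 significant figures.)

I ≈ 0.140 mA

Equivalent of the parallel group: R_p = 0.7670 Ω.
V_A = 13.9 × 0.7670/27.67 = 0.3853 mV.
I(R_G) = V_A / R_G = 0.3853/2.76 = 0.1396 mA.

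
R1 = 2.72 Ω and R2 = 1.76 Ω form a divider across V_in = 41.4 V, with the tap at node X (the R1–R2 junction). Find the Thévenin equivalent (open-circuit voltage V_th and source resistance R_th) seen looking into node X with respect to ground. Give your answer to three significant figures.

V_th ≈ 16.3 V, R_th ≈ 1.07 Ω

Open-circuit (no load on X): V_th = V_in · R2/(R1 + R2) = 41.4 × 1.76/(2.720 + 1.76) = 16.26 V.
Looking into X with the source shorted: R_th = R1·R2/(R1+R2) = 2.720 × 1.76/4.480 = 1.069 Ω.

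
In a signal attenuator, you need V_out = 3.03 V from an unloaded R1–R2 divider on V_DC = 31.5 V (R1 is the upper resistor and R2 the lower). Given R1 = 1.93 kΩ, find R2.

R2 ≈ 0.205 kΩ

Required fraction k = V_out/V_DC = 0.09619.
R2 = R1 · 0.09619/(1 − 0.09619) = 0.2054 kΩ.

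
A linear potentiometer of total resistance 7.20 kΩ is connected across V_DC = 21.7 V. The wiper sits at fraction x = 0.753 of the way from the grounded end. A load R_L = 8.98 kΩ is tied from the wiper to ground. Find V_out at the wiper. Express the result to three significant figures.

The pot divides into 1.778 kΩ above the wiper and 5.422 kΩ below.
(x·R_p) ‖ R_L = 3.381 kΩ.
Then V_out = V_DC · 3.381/(1.778 + 3.381) = 14.22 V.
(Unloaded: V_out = x·V_DC = 16.3 V.)

V_out ≈ 14.2 V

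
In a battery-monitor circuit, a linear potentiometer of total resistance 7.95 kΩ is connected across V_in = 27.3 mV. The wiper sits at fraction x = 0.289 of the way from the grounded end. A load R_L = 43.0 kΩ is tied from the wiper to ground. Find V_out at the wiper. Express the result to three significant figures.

Split the track: R_lower = x·R_p = 2.298 kΩ, R_upper = (1−x)·R_p = 5.652 kΩ.
R_L loads the lower segment: effective lower R = 2.181 kΩ.
V_out = 27.3 × 2.181/(5.652 + 2.181) = 7.601 mV.

V_out ≈ 7.60 mV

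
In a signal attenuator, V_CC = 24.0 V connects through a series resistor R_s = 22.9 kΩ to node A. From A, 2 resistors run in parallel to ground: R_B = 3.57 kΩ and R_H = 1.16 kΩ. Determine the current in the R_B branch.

Parallel bank: R_p = 1/(1/3.57 + 1/1.16) = 0.8755 kΩ.
Node voltage V_A = V_CC · R_p/(R_s + R_p) = 24.0 × 0.03682 = 0.8838 V.
I(R_B) = V_A / R_B = 0.8838/3.57 = 0.2476 mA.
(Equivalently: I_total = 1.009 mA, then current-divider fraction G_k/ΣG = 0.2452.)

I ≈ 0.248 mA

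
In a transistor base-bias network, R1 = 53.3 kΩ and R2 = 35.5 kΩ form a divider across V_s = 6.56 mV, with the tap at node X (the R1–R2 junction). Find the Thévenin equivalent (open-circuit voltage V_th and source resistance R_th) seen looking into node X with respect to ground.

V_th ≈ 2.62 mV, R_th ≈ 21.3 kΩ

With X open, the divider is unloaded: V_th = 6.56 × 35.5/88.80 = 2.623 mV.
With V_s suppressed (replaced by a short), R_th = R1 ‖ R2 = (53.30 × 35.5)/(53.30 + 35.5) = 21.31 kΩ.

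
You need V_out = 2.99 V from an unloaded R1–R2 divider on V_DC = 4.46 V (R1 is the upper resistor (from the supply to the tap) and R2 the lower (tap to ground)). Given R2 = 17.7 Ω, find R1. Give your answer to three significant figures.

The divider ratio is R2/(R1+R2) = 2.99/4.46 = 0.6704.
Rearranging, R1 = R2·(1−k)/k = 17.7 × 0.4916 = 8.702 Ω.

R1 ≈ 8.70 Ω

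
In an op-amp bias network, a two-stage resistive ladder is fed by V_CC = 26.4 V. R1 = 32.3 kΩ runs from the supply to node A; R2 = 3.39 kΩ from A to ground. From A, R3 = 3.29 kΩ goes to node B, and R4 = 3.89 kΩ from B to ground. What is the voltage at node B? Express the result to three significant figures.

V_B ≈ 0.952 V

Node A sees R2 in parallel with the series input of stage 2, R3 + R4 = 7.180 kΩ.
R2 ‖ (R3+R4) = 2.303 kΩ.
V_A = 26.4 × 2.303/(32.3 + 2.303) = 1.757 V.
Stage 2 is unloaded, so V_B = V_A · R4/(R3+R4) = 1.757 × 3.89/7.180 = 0.9518 V.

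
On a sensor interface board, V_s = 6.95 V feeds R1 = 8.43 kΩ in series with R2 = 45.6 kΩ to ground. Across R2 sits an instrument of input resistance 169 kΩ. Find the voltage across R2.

V_out ≈ 5.63 V

The load sits in parallel with R2, giving an effective lower resistance R2' = R2·R_L/(R2+R_L) = 35.91 kΩ.
Now apply the divider: V_out = 6.95 × 0.8099 = 5.629 V.
(Unloaded it would be 5.87 V; the load pulls it down.)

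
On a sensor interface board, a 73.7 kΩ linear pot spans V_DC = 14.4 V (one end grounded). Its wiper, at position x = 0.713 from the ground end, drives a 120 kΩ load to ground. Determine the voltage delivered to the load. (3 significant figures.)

Split the track: R_lower = x·R_p = 52.55 kΩ, R_upper = (1−x)·R_p = 21.15 kΩ.
Lower segment in parallel with the load: 52.55 ‖ 120 = 36.55 kΩ.
Then V_out = V_DC · 36.55/(21.15 + 36.55) = 9.121 V.

V_out ≈ 9.12 V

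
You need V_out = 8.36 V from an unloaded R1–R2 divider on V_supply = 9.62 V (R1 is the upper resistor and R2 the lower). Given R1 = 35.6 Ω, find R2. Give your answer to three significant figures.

V_out/V_supply = R2/(R1+R2) = 0.8690.
So R2 = R1 · V_out/(V_supply − V_out) = 35.6 × 8.36/(9.62 − 8.36) = 35.6 × 6.635 = 236.2 Ω.

R2 ≈ 236 Ω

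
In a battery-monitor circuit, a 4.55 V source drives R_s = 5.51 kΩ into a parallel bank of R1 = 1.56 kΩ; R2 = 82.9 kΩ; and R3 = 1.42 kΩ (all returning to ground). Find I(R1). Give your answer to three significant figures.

Equivalent of the parallel group: R_p = 0.7367 kΩ.
V_A = 4.55 × 0.7367/6.247 = 0.5366 V.
Branch current I = V_A/R1 = 0.5366/1.56 = 0.3440 mA.

I ≈ 0.344 mA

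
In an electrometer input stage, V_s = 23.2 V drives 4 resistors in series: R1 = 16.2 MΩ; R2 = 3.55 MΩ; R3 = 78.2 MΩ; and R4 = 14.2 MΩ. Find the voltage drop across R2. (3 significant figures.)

Series total: ΣR = 16.2 + 3.55 + 78.2 + 14.2 = 112.2 MΩ.
Voltage divider: V = V_s · (3.550 / 112.2) = 23.2 × 0.03165 = 0.7344 V.

V ≈ 0.734 V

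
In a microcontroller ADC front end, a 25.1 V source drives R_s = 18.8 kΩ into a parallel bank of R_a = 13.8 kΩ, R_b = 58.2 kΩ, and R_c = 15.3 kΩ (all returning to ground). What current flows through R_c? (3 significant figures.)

I ≈ 0.419 mA

Combine the parallel branches: R_p = (1/13.8 + 1/58.2 + 1/15.3)⁻¹ = 6.451 kΩ.
V_A = 25.1 × 6.451/25.25 = 6.413 V.
I(R_c) = V_A / R_c = 6.413/15.3 = 0.4191 mA.
(Equivalently: I_total = 0.9940 mA, then current-divider fraction G_k/ΣG = 0.4217.)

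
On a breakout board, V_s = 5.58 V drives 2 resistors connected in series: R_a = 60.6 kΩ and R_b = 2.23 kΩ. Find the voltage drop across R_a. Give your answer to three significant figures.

V ≈ 5.38 V

Total series resistance ΣR = 60.6 + 2.23 = 62.83 kΩ.
V = V_s · R/ΣR = 5.58 × 0.9645 = 5.382 V.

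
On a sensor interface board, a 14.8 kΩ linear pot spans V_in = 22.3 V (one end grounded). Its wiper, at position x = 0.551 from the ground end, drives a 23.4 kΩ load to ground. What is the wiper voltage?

The pot divides into 6.645 kΩ above the wiper and 8.155 kΩ below.
Lower segment in parallel with the load: 8.155 ‖ 23.4 = 6.047 kΩ.
Loaded-divider output: V_out = 22.3 × 0.4764 = 10.62 V.

V_out ≈ 10.6 V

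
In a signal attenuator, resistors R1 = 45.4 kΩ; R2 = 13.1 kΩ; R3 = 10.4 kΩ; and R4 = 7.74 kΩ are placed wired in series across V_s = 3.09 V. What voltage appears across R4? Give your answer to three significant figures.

Total series resistance ΣR = 45.4 + 13.1 + 10.4 + 7.74 = 76.64 kΩ.
Voltage divider: V = V_s · (7.740 / 76.64) = 3.09 × 0.1010 = 0.3121 V.

V ≈ 0.312 V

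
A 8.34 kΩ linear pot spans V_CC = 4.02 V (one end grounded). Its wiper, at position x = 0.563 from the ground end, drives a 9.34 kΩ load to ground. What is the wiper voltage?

V_out ≈ 1.86 V

Lower segment x·R_p = 4.695 kΩ; upper segment (1−x)·R_p = 3.645 kΩ.
Lower segment in parallel with the load: 4.695 ‖ 9.34 = 3.125 kΩ.
Loaded-divider output: V_out = 4.02 × 0.4616 = 1.856 V.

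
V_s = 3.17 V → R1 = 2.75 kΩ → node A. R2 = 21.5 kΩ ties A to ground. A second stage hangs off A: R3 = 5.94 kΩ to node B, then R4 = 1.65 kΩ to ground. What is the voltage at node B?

V_B ≈ 0.462 V

Looking into the second stage from A: R3 + R4 = 7.590 kΩ appears in parallel with R2.
R2 ‖ (R3+R4) = 5.610 kΩ.
So V_A = 3.17 × 0.6710 = 2.127 V.
Then the unloaded second divider: V_B = V_A × R4/(R3+R4) = 2.127 × 0.2174 = 0.4624 V.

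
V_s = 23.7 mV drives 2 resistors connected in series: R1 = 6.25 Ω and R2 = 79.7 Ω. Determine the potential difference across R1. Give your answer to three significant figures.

ΣR = 6.25 + 79.7 = 85.95 Ω.
V = V_s · R/ΣR = 23.7 × 0.07272 = 1.723 mV.

V ≈ 1.72 mV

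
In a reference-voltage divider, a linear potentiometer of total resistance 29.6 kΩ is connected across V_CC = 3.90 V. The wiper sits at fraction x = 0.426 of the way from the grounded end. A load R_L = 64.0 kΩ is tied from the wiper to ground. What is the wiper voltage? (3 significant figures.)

V_out ≈ 1.49 V

Lower segment x·R_p = 12.61 kΩ; upper segment (1−x)·R_p = 16.99 kΩ.
R_L loads the lower segment: effective lower R = 10.53 kΩ.
Then V_out = V_CC · 10.53/(16.99 + 10.53) = 1.493 V.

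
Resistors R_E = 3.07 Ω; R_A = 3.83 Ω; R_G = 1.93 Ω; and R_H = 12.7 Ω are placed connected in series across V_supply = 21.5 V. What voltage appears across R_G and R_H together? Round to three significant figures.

V ≈ 14.6 V

ΣR = 3.07 + 3.83 + 1.93 + 12.7 = 21.53 Ω.
R_{R_G..R_H} = 1.93 + 12.7 = 14.63 Ω.
By the voltage-divider rule, V = 21.5 × 14.63/21.53 = 14.61 V.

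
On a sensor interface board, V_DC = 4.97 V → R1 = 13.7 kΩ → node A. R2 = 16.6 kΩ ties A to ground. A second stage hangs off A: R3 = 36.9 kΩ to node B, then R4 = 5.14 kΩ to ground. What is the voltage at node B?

Looking into the second stage from A: R3 + R4 = 42.04 kΩ appears in parallel with R2.
R2 ‖ (R3+R4) = 11.90 kΩ.
V_A = 4.97 × 11.90/(13.7 + 11.90) = 2.310 V.
Stage 2 is unloaded, so V_B = V_A · R4/(R3+R4) = 2.310 × 5.14/42.04 = 0.2825 V.

V_B ≈ 0.282 V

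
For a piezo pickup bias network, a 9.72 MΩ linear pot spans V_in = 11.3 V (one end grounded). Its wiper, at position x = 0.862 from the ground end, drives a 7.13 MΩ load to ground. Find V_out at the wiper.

V_out ≈ 8.38 V

The pot divides into 1.341 MΩ above the wiper and 8.379 MΩ below.
(x·R_p) ‖ R_L = 3.852 MΩ.
Loaded-divider output: V_out = 11.3 × 0.7417 = 8.381 V.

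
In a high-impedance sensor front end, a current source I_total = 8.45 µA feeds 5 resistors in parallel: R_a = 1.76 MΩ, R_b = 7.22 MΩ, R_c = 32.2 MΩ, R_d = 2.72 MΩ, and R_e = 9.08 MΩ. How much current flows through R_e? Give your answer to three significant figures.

ΣG = 1/1.76 + 1/7.22 + 1/32.2 + 1/2.72 + 1/9.08 = 1.216.
Current divider: I(R_e) = I_total · G_k/ΣG = 8.45 × (0.1101/1.216) = 8.45 × 0.09060 = 0.7656 µA.

I ≈ 0.766 µA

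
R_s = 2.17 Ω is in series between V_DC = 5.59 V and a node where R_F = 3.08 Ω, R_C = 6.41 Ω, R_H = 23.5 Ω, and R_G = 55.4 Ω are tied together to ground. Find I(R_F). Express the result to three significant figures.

I ≈ 0.835 A

Combine the parallel branches: R_p = (1/3.08 + 1/6.41 + 1/23.5 + 1/55.4)⁻¹ = 1.847 Ω.
V_A by voltage divider: V_A = 5.59 × 1.847/(2.17 + 1.847) = 2.571 V.
Branch current I = V_A/R_F = 2.571/3.08 = 0.8346 A.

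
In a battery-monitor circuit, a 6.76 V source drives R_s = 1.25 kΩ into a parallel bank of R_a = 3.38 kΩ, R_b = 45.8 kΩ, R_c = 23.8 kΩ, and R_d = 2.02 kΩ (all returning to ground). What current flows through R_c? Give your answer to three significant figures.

Combine the parallel branches: R_p = (1/3.38 + 1/45.8 + 1/23.8 + 1/2.02)⁻¹ = 1.170 kΩ.
V_A = 6.76 × 1.170/2.420 = 3.268 V.
Branch current I = V_A/R_c = 3.268/23.8 = 0.1373 mA.
(Check via current divider: I_total = 2.793 mA; share G_k/ΣG = 0.04916 → same result.)

I ≈ 0.137 mA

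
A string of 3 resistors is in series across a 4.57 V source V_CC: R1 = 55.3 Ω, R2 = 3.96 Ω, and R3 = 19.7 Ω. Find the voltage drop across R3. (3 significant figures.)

Series total: ΣR = 55.3 + 3.96 + 19.7 = 78.96 Ω.
By the voltage-divider rule, V = 4.57 × 19.70/78.96 = 1.140 V.

V ≈ 1.14 V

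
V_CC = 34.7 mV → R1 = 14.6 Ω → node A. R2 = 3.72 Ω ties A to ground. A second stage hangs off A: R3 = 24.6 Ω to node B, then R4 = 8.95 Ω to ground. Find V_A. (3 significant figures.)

Looking into the second stage from A: R3 + R4 = 33.55 Ω appears in parallel with R2.
R2 ‖ (R3+R4) = 3.349 Ω.
First divider: V_A = V_CC · 3.349/(14.6 + 3.349) = 6.474 mV.

V_A ≈ 6.47 mV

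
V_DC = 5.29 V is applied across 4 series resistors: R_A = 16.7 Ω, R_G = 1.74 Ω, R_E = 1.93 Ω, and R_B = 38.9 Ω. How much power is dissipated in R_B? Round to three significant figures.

P ≈ 0.310 W

The common current is I = 5.29/59.27 = 0.08925 A.
P(R_B) = I²·R_B = (0.08925)² × 38.9 = 0.3099 W.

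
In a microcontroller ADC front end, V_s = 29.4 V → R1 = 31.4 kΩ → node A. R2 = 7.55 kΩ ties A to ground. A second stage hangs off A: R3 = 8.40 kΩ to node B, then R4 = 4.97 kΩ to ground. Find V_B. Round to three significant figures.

Looking into the second stage from A: R3 + R4 = 13.37 kΩ appears in parallel with R2.
Effective lower resistance at A: R2 ‖ 13.37 = 4.825 kΩ.
So V_A = 29.4 × 0.1332 = 3.916 V.
Stage 2 is unloaded, so V_B = V_A · R4/(R3+R4) = 3.916 × 4.97/13.37 = 1.456 V.

V_B ≈ 1.46 V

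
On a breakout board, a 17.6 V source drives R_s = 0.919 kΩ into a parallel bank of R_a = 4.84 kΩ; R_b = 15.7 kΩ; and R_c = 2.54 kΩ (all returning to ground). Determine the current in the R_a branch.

Equivalent of the parallel group: R_p = 1.506 kΩ.
V_A = 17.6 × 1.506/2.425 = 10.93 V.
I(R_a) = V_A / R_a = 10.93/4.84 = 2.258 mA.

I ≈ 2.26 mA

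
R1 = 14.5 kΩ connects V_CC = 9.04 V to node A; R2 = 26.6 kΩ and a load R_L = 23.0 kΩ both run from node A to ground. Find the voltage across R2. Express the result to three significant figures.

V_out ≈ 4.16 V

The load sits in parallel with R2, giving an effective lower resistance R2' = R2·R_L/(R2+R_L) = 12.33 kΩ.
Then V_out = V_CC · R2'/(R1 + R2') = 9.04 × 12.33/26.83 = 4.155 V.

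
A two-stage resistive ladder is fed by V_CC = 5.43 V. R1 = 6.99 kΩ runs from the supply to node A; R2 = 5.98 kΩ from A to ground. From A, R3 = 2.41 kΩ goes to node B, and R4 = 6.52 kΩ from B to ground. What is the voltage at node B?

The second stage (R3 + R4 = 8.930 kΩ) loads node A in parallel with R2.
Effective lower resistance at A: R2 ‖ 8.930 = 3.582 kΩ.
First divider: V_A = V_CC · 3.582/(6.99 + 3.582) = 1.840 V.
Then the unloaded second divider: V_B = V_A × R4/(R3+R4) = 1.840 × 0.7301 = 1.343 V.

V_B ≈ 1.34 V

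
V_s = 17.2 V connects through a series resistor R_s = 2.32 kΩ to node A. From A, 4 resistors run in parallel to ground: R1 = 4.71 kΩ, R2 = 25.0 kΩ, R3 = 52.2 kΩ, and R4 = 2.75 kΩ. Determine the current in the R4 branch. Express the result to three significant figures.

I ≈ 2.53 mA

Combine the parallel branches: R_p = (1/4.71 + 1/25.0 + 1/52.2 + 1/2.75)⁻¹ = 1.575 kΩ.
V_A by voltage divider: V_A = 17.2 × 1.575/(2.32 + 1.575) = 6.954 V.
I(R4) = V_A / R4 = 6.954/2.75 = 2.529 mA.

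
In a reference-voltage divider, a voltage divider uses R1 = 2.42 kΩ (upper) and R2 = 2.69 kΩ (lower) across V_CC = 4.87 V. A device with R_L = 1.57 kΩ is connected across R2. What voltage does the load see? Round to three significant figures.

V_out ≈ 1.42 V

R2 ‖ R_L = (2.69 × 1.57)/(2.69 + 1.57) = 0.9914 kΩ.
Voltage divider with the loaded lower leg: V_out = 4.87 × 0.9914/(2.42 + 0.9914) = 4.87 × 0.2906 = 1.415 V.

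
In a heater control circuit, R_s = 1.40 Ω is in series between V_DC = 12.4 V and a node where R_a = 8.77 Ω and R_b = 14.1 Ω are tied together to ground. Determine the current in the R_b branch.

I ≈ 0.699 A

Parallel bank: R_p = 1/(1/8.77 + 1/14.1) = 5.407 Ω.
Node voltage V_A = V_DC · R_p/(R_s + R_p) = 12.4 × 0.7943 = 9.850 V.
I(R_b) = V_A / R_b = 9.850/14.1 = 0.6986 A.
(Equivalently: I_total = 1.822 A, then current-divider fraction G_k/ΣG = 0.3835.)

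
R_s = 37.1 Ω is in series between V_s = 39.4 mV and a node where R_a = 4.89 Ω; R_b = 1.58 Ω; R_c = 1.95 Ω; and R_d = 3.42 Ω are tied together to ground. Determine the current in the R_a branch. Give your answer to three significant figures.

Equivalent of the parallel group: R_p = 0.6088 Ω.
V_A = 39.4 × 0.6088/37.71 = 0.6361 mV.
I(R_a) = V_A / R_a = 0.6361/4.89 = 0.1301 mA.
(Equivalently: I_total = 1.045 mA, then current-divider fraction G_k/ΣG = 0.1245.)

I ≈ 0.130 mA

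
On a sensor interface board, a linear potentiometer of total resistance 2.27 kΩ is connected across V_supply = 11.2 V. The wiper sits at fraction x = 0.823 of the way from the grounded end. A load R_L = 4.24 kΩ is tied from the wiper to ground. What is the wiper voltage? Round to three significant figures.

V_out ≈ 8.55 V

The pot divides into 0.4018 kΩ above the wiper and 1.868 kΩ below.
(x·R_p) ‖ R_L = 1.297 kΩ.
Loaded-divider output: V_out = 11.2 × 0.7635 = 8.551 V.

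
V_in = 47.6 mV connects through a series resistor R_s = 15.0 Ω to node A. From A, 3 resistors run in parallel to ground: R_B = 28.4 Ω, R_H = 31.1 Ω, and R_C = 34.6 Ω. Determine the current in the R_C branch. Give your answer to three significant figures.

Equivalent of the parallel group: R_p = 10.39 Ω.
Node voltage V_A = V_in · R_p/(R_s + R_p) = 47.6 × 0.4092 = 19.48 mV.
I(R_C) = V_A / R_C = 19.48/34.6 = 0.5629 mA.

I ≈ 0.563 mA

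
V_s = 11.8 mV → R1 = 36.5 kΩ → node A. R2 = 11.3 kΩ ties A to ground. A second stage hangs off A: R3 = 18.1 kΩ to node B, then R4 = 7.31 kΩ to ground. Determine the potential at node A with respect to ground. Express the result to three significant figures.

Node A sees R2 in parallel with the series input of stage 2, R3 + R4 = 25.41 kΩ.
R2 ‖ (R3+R4) = 7.822 kΩ.
First divider: V_A = V_s · 7.822/(36.5 + 7.822) = 2.082 mV.

V_A ≈ 2.08 mV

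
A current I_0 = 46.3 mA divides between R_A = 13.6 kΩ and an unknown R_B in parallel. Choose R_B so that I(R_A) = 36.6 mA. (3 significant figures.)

Two-branch current divider: I_A = I_0 · R_B/(R_A + R_B).
With f = 0.7905, R_B = R_A · f/(1−f) = 13.6 × 3.773 = 51.32 kΩ.

R_B ≈ 51.3 kΩ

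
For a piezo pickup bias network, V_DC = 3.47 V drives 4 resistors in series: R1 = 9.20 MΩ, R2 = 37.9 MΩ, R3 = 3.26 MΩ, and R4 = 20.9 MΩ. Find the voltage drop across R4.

ΣR = 9.20 + 37.9 + 3.26 + 20.9 = 71.26 MΩ.
Voltage divider: V = V_DC · (20.90 / 71.26) = 3.47 × 0.2933 = 1.018 V.

V ≈ 1.02 V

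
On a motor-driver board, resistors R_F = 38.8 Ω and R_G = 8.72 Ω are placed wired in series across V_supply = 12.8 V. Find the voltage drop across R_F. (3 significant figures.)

ΣR = 38.8 + 8.72 = 47.52 Ω.
By the voltage-divider rule, V = 12.8 × 38.80/47.52 = 10.45 V.

V ≈ 10.5 V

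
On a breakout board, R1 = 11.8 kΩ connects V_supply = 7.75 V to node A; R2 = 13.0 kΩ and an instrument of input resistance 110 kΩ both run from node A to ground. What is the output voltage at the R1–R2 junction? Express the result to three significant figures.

First combine the lower leg with the load: R2 ‖ R_L = 11.63 kΩ.
Then V_out = V_supply · R2'/(R1 + R2') = 7.75 × 11.63/23.43 = 3.846 V.
(Unloaded it would be 4.06 V; the load pulls it down.)

V_out ≈ 3.85 V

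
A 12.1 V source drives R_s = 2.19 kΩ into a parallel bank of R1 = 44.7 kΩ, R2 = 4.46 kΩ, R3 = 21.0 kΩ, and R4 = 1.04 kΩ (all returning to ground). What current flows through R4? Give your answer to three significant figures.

Parallel bank: R_p = 1/(1/44.7 + 1/4.46 + 1/21.0 + 1/1.04) = 0.7963 kΩ.
V_A = 12.1 × 0.7963/2.986 = 3.227 V.
I(R4) = V_A / R4 = 3.227/1.04 = 3.102 mA.
(Check via current divider: I_total = 4.052 mA; share G_k/ΣG = 0.7657 → same result.)

I ≈ 3.10 mA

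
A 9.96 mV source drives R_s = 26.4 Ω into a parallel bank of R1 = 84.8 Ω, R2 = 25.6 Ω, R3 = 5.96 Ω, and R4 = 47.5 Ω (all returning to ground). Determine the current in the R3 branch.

I ≈ 0.228 mA

Equivalent of the parallel group: R_p = 4.172 Ω.
V_A by voltage divider: V_A = 9.96 × 4.172/(26.4 + 4.172) = 1.359 mV.
Branch current I = V_A/R3 = 1.359/5.96 = 0.2281 mA.
(Equivalently: I_total = 0.3258 mA, then current-divider fraction G_k/ΣG = 0.7000.)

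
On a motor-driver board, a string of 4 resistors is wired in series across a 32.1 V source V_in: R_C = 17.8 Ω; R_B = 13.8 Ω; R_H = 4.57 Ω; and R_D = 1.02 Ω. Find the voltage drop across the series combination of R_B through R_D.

V ≈ 16.7 V

Series total: ΣR = 17.8 + 13.8 + 4.57 + 1.02 = 37.19 Ω.
R_{R_B..R_D} = 13.8 + 4.57 + 1.02 = 19.39 Ω.
V = V_in · R/ΣR = 32.1 × 0.5214 = 16.74 V.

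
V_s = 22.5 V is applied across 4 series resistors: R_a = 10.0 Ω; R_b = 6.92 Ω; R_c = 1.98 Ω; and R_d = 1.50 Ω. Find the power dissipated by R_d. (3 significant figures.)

Series current I = V_s/ΣR = 22.5/20.40 = 1.103 A.
V(R_d) = I·R = 1.654 V; P = V·I = 1.654 × 1.103 = 1.825 W.

P ≈ 1.82 W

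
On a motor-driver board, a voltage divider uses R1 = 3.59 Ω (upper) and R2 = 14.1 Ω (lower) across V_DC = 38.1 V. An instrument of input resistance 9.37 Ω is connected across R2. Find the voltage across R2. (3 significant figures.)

First combine the lower leg with the load: R2 ‖ R_L = 5.629 Ω.
Voltage divider with the loaded lower leg: V_out = 38.1 × 5.629/(3.59 + 5.629) = 38.1 × 0.6106 = 23.26 V.
(Unloaded it would be 30.4 V; the load pulls it down.)

V_out ≈ 23.3 V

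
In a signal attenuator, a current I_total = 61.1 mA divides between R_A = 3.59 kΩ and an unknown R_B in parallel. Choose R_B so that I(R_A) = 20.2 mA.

Two-branch current divider: I_A = I_total · R_B/(R_A + R_B).
With f = 0.3306, R_B = R_A · f/(1−f) = 3.59 × 0.4939 = 1.773 kΩ.

R_B ≈ 1.77 kΩ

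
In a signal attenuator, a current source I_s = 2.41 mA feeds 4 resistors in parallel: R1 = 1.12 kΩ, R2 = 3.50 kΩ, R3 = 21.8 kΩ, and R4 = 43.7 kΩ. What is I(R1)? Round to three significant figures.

Total conductance ΣG = 1/1.12 + 1/3.50 + 1/21.8 + 1/43.7 = 1.247 (units of 1/kΩ).
By the current-divider rule, I = I_s · G_k/ΣG = 2.41 × 0.7158 = 1.725 mA.

I ≈ 1.73 mA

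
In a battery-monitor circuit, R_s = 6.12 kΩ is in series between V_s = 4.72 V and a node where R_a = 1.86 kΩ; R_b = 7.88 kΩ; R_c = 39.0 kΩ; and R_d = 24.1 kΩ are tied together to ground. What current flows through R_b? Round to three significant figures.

I ≈ 0.109 mA

Combine the parallel branches: R_p = (1/1.86 + 1/7.88 + 1/39.0 + 1/24.1)⁻¹ = 1.367 kΩ.
V_A by voltage divider: V_A = 4.72 × 1.367/(6.12 + 1.367) = 0.8617 V.
Branch current I = V_A/R_b = 0.8617/7.88 = 0.1093 mA.
(Check via current divider: I_total = 0.6304 mA; share G_k/ΣG = 0.1734 → same result.)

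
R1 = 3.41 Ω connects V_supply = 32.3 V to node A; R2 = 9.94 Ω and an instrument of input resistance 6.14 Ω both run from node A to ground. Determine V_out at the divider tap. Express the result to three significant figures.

V_out ≈ 17.0 V

First combine the lower leg with the load: R2 ‖ R_L = 3.795 Ω.
Then V_out = V_supply · R2'/(R1 + R2') = 32.3 × 3.795/7.205 = 17.01 V.
(Unloaded it would be 24.0 V; the load pulls it down.)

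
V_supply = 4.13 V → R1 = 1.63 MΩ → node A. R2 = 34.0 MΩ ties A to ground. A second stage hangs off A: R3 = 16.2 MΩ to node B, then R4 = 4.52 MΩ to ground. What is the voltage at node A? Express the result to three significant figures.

V_A ≈ 3.67 V

Looking into the second stage from A: R3 + R4 = 20.72 MΩ appears in parallel with R2.
R2 ‖ (R3+R4) = 12.87 MΩ.
First divider: V_A = V_supply · 12.87/(1.63 + 12.87) = 3.666 V.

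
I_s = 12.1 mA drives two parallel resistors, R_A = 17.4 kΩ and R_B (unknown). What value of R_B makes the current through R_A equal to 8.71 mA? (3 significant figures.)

In a two-way split, I_A/I_s = R_B/(R_A + R_B).
8.71/12.1 = R_B/(R_A + R_B) → R_B = R_A · (0.7198)/(1 − 0.7198) = 17.4 × 2.569 = 44.71 kΩ.

R_B ≈ 44.7 kΩ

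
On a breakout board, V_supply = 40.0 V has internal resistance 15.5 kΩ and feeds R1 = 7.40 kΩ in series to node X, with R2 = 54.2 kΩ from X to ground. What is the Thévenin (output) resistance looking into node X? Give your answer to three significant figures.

R1' = 15.5 + 7.40 = 22.90 kΩ (source resistance + R1).
Zeroing V_supply shorts the top of R1' to ground, so R_th = R1' ‖ R2 = 16.10 kΩ.

R_th ≈ 16.1 kΩ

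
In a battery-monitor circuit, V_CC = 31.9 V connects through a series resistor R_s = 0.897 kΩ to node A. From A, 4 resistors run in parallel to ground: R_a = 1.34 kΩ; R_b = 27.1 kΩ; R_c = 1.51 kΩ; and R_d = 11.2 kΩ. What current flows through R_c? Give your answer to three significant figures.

I ≈ 8.89 mA

Combine the parallel branches: R_p = (1/1.34 + 1/27.1 + 1/1.51 + 1/11.2)⁻¹ = 0.6516 kΩ.
V_A by voltage divider: V_A = 31.9 × 0.6516/(0.897 + 0.6516) = 13.42 V.
Branch current I = V_A/R_c = 13.42/1.51 = 8.889 mA.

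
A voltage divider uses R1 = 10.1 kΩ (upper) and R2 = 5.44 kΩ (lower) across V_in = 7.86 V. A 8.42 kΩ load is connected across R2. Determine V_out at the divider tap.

V_out ≈ 1.94 V

The load sits in parallel with R2, giving an effective lower resistance R2' = R2·R_L/(R2+R_L) = 3.305 kΩ.
Then V_out = V_in · R2'/(R1 + R2') = 7.86 × 3.305/13.40 = 1.938 V.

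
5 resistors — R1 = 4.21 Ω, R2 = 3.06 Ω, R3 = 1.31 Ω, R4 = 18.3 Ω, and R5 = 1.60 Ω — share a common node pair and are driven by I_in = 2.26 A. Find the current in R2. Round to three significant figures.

Conductances: ΣG = 1/4.21 + 1/3.06 + 1/1.31 + 1/18.3 + 1/1.60 = 2.007 (1/Ω).
By the current-divider rule, I = I_in · G_k/ΣG = 2.26 × 0.1628 = 0.3679 A.

I ≈ 0.368 A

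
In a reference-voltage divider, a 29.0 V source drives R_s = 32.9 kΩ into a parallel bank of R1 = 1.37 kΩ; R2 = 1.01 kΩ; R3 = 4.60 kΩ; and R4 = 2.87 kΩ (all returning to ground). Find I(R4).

I ≈ 0.133 mA

Parallel bank: R_p = 1/(1/1.37 + 1/1.01 + 1/4.60 + 1/2.87) = 0.4375 kΩ.
Node voltage V_A = V_in · R_p/(R_s + R_p) = 29.0 × 0.01312 = 0.3806 V.
Branch current I = V_A/R4 = 0.3806/2.87 = 0.1326 mA.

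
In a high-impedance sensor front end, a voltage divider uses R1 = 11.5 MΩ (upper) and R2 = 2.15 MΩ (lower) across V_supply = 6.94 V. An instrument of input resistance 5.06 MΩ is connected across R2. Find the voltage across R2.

V_out ≈ 0.805 V

The load sits in parallel with R2, giving an effective lower resistance R2' = R2·R_L/(R2+R_L) = 1.509 MΩ.
Then V_out = V_supply · R2'/(R1 + R2') = 6.94 × 1.509/13.01 = 0.8050 V.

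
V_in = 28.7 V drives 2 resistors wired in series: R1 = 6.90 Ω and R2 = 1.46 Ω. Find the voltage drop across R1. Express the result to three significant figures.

Total series resistance ΣR = 6.90 + 1.46 = 8.360 Ω.
By the voltage-divider rule, V = 28.7 × 6.900/8.360 = 23.69 V.

V ≈ 23.7 V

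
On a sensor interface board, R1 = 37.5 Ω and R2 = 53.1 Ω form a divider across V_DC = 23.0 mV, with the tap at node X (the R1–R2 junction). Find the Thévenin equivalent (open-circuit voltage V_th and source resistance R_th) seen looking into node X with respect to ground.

V_th is the unloaded tap voltage: V_DC · R2/(R1+R2) = 23.0 × 0.5861 = 13.48 mV.
Looking into X with the source shorted: R_th = R1·R2/(R1+R2) = 37.50 × 53.1/90.60 = 21.98 Ω.

V_th ≈ 13.5 mV, R_th ≈ 22.0 Ω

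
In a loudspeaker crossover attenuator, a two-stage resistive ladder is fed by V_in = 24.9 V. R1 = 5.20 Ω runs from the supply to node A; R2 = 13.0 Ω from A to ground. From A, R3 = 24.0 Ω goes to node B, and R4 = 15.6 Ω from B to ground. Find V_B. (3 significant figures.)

V_B ≈ 6.41 V

Looking into the second stage from A: R3 + R4 = 39.60 Ω appears in parallel with R2.
R2 ‖ (R3+R4) = 9.787 Ω.
First divider: V_A = V_in · 9.787/(5.20 + 9.787) = 16.26 V.
Stage 2 is unloaded, so V_B = V_A · R4/(R3+R4) = 16.26 × 15.6/39.60 = 6.406 V.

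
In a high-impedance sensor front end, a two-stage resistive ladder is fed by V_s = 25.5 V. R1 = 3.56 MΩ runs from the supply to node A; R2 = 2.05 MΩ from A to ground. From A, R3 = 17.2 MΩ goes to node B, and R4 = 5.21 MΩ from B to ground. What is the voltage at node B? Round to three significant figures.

Node A sees R2 in parallel with the series input of stage 2, R3 + R4 = 22.41 MΩ.
R2 ‖ (R3+R4) = 1.878 MΩ.
So V_A = 25.5 × 0.3454 = 8.807 V.
Stage 2 is unloaded, so V_B = V_A · R4/(R3+R4) = 8.807 × 5.21/22.41 = 2.047 V.

V_B ≈ 2.05 V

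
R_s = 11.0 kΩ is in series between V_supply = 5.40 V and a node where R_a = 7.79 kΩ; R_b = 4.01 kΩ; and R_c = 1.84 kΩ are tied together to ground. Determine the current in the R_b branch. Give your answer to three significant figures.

Equivalent of the parallel group: R_p = 1.086 kΩ.
V_A = 5.40 × 1.086/12.09 = 0.4850 V.
I(R_b) = V_A / R_b = 0.4850/4.01 = 0.1210 mA.
(Equivalently: I_total = 0.4468 mA, then current-divider fraction G_k/ΣG = 0.2707.)

I ≈ 0.121 mA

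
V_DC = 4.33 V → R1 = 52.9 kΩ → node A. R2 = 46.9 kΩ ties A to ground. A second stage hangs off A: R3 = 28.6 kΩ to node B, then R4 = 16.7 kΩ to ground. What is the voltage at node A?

V_A ≈ 1.31 V

The second stage (R3 + R4 = 45.30 kΩ) loads node A in parallel with R2.
R2 ‖ (R3+R4) = 23.04 kΩ.
V_A = 4.33 × 23.04/(52.9 + 23.04) = 1.314 V.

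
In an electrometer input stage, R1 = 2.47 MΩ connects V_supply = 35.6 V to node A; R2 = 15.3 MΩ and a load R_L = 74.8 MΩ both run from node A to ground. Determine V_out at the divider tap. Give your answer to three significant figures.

First combine the lower leg with the load: R2 ‖ R_L = 12.70 MΩ.
Voltage divider with the loaded lower leg: V_out = 35.6 × 12.70/(2.47 + 12.70) = 35.6 × 0.8372 = 29.80 V.

V_out ≈ 29.8 V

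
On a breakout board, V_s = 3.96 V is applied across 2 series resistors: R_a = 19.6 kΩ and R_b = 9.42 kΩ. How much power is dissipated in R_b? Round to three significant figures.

The common current is I = 3.96/29.02 = 0.1365 mA.
P(R_b) = I²·R_b = (0.1365)² × 9.42 = 0.1754 mW.

P ≈ 0.175 mW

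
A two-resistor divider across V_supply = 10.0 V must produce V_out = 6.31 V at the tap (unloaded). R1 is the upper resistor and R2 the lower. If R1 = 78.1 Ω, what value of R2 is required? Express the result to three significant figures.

The divider ratio is R2/(R1+R2) = 6.31/10.0 = 0.6310.
So R2 = R1 · V_out/(V_supply − V_out) = 78.1 × 6.31/(10.0 − 6.31) = 78.1 × 1.710 = 133.6 Ω.

R2 ≈ 134 Ω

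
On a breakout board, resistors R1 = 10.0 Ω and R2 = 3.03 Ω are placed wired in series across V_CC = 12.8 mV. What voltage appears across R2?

Series total: ΣR = 10.0 + 3.03 = 13.03 Ω.
Voltage divider: V = V_CC · (3.030 / 13.03) = 12.8 × 0.2325 = 2.977 mV.

V ≈ 2.98 mV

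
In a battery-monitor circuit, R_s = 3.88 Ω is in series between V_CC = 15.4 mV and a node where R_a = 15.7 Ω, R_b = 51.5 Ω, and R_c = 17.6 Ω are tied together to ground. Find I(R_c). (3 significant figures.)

Parallel bank: R_p = 1/(1/15.7 + 1/51.5 + 1/17.6) = 7.146 Ω.
Node voltage V_A = V_CC · R_p/(R_s + R_p) = 15.4 × 0.6481 = 9.981 mV.
I(R_c) = V_A / R_c = 9.981/17.6 = 0.5671 mA.
(Check via current divider: I_total = 1.397 mA; share G_k/ΣG = 0.4060 → same result.)

I ≈ 0.567 mA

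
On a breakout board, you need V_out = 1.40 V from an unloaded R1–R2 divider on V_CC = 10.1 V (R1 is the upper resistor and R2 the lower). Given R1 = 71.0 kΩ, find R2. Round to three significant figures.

R2 ≈ 11.4 kΩ

Required fraction k = V_out/V_CC = 0.1386.
Rearranging, R2 = R1·k/(1−k) = 71.0 × 0.1609 = 11.43 kΩ.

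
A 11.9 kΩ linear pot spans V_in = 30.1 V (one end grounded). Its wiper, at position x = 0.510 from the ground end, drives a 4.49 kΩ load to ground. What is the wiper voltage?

The pot divides into 5.831 kΩ above the wiper and 6.069 kΩ below.
R_L loads the lower segment: effective lower R = 2.581 kΩ.
Then V_out = V_in · 2.581/(5.831 + 2.581) = 9.235 V.

V_out ≈ 9.23 V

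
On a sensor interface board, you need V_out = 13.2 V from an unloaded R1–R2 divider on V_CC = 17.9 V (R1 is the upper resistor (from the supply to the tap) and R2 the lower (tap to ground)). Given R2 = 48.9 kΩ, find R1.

V_out/V_CC = R2/(R1+R2) = 0.7374.
So R1 = R2 · (V_CC/V_out − 1) = 48.9 × (17.9/13.2 − 1) = 48.9 × 0.3561 = 17.41 kΩ.

R1 ≈ 17.4 kΩ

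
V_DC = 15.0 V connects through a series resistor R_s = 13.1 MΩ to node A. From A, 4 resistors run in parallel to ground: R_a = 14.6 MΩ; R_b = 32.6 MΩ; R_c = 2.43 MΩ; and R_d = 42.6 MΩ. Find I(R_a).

Equivalent of the parallel group: R_p = 1.872 MΩ.
V_A by voltage divider: V_A = 15.0 × 1.872/(13.1 + 1.872) = 1.876 V.
I(R_a) = V_A / R_a = 1.876/14.6 = 0.1285 µA.

I ≈ 0.128 µA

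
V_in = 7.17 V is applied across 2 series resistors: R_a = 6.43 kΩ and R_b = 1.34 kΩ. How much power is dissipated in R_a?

Series current I = V_in/ΣR = 7.17/7.770 = 0.9228 mA.
P(R_a) = I²·R_a = (0.9228)² × 6.43 = 5.475 mW.

P ≈ 5.48 mW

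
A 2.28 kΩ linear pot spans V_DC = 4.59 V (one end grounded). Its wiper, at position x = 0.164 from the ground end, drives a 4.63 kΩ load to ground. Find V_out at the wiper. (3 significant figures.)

Lower segment x·R_p = 0.3739 kΩ; upper segment (1−x)·R_p = 1.906 kΩ.
R_L loads the lower segment: effective lower R = 0.3460 kΩ.
V_out = 4.59 × 0.3460/(1.906 + 0.3460) = 0.7052 V.

V_out ≈ 0.705 V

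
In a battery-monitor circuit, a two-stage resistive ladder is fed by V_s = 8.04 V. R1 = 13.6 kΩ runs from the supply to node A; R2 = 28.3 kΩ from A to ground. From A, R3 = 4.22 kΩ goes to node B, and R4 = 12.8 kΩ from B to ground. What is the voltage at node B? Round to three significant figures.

Looking into the second stage from A: R3 + R4 = 17.02 kΩ appears in parallel with R2.
Effective lower resistance at A: R2 ‖ 17.02 = 10.63 kΩ.
So V_A = 8.04 × 0.4387 = 3.527 V.
Then the unloaded second divider: V_B = V_A × R4/(R3+R4) = 3.527 × 0.7521 = 2.652 V.

V_B ≈ 2.65 V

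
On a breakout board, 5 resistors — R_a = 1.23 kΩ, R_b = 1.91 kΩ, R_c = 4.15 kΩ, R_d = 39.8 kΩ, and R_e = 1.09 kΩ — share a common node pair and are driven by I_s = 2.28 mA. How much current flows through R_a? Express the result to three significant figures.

I ≈ 0.736 mA

ΣG = 1/1.23 + 1/1.91 + 1/4.15 + 1/39.8 + 1/1.09 = 2.520.
By the current-divider rule, I = I_s · G_k/ΣG = 2.28 × 0.3226 = 0.7356 mA.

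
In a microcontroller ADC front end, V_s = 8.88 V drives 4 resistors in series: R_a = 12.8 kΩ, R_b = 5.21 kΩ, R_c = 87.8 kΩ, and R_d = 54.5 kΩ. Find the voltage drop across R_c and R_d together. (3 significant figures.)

V ≈ 7.88 V

Series total: ΣR = 12.8 + 5.21 + 87.8 + 54.5 = 160.3 kΩ.
R_{R_c..R_d} = 87.8 + 54.5 = 142.3 kΩ.
Voltage divider: V = V_s · (142.3 / 160.3) = 8.88 × 0.8877 = 7.882 V.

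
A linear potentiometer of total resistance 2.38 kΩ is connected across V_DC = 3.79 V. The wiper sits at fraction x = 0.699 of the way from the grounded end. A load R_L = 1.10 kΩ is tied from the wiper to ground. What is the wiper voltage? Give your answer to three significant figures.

V_out ≈ 1.82 V

The pot divides into 0.7164 kΩ above the wiper and 1.664 kΩ below.
R_L loads the lower segment: effective lower R = 0.6622 kΩ.
Then V_out = V_DC · 0.6622/(0.7164 + 0.6622) = 1.820 V.
(Unloaded: V_out = x·V_DC = 2.65 V.)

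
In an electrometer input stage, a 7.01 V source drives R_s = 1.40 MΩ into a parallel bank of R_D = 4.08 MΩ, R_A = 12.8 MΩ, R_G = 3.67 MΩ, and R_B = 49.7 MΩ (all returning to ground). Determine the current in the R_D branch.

Equivalent of the parallel group: R_p = 1.624 MΩ.
V_A by voltage divider: V_A = 7.01 × 1.624/(1.40 + 1.624) = 3.764 V.
I(R_D) = V_A / R_D = 3.764/4.08 = 0.9227 µA.

I ≈ 0.923 µA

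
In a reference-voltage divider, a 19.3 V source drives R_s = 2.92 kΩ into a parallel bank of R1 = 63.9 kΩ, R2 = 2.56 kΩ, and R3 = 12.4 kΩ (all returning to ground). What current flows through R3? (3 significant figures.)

I ≈ 0.643 mA

Equivalent of the parallel group: R_p = 2.054 kΩ.
V_A = 19.3 × 2.054/4.974 = 7.969 V.
Branch current I = V_A/R3 = 7.969/12.4 = 0.6427 mA.
(Equivalently: I_total = 3.880 mA, then current-divider fraction G_k/ΣG = 0.1656.)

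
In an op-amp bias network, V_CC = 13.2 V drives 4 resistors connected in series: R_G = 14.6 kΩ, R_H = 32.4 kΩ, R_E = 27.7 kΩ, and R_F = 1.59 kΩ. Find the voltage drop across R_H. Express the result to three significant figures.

Total series resistance ΣR = 14.6 + 32.4 + 27.7 + 1.59 = 76.29 kΩ.
V = V_CC · R/ΣR = 13.2 × 0.4247 = 5.606 V.

V ≈ 5.61 V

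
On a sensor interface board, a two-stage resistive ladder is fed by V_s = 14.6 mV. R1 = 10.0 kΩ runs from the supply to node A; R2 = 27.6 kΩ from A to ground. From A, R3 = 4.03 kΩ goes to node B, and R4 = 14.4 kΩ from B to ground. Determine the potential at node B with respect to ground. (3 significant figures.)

Looking into the second stage from A: R3 + R4 = 18.43 kΩ appears in parallel with R2.
Effective lower resistance at A: R2 ‖ 18.43 = 11.05 kΩ.
First divider: V_A = V_s · 11.05/(10.0 + 11.05) = 7.664 mV.
V_B = V_A × 0.7813 = 5.988 mV.

V_B ≈ 5.99 mV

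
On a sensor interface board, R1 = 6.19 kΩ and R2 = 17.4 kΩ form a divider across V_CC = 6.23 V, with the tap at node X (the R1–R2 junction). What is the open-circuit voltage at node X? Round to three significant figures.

V_th ≈ 4.60 V

With X open, the divider is unloaded: V_th = 6.23 × 17.4/23.59 = 4.595 V.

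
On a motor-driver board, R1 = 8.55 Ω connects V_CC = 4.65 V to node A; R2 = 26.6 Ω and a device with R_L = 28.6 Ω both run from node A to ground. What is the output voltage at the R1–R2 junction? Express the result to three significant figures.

V_out ≈ 2.87 V

R2 ‖ R_L = (26.6 × 28.6)/(26.6 + 28.6) = 13.78 Ω.
Then V_out = V_CC · R2'/(R1 + R2') = 4.65 × 13.78/22.33 = 2.870 V.
(Unloaded it would be 3.52 V; the load pulls it down.)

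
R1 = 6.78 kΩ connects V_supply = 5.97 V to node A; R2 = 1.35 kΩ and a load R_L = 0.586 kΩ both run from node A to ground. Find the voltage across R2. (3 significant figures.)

R2 ‖ R_L = (1.35 × 0.586)/(1.35 + 0.586) = 0.4086 kΩ.
Then V_out = V_supply · R2'/(R1 + R2') = 5.97 × 0.4086/7.189 = 0.3394 V.

V_out ≈ 0.339 V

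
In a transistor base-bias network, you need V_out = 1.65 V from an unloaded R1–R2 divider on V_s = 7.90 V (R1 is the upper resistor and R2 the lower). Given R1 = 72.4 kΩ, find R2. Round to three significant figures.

V_out/V_s = R2/(R1+R2) = 0.2089.
Rearranging, R2 = R1·k/(1−k) = 72.4 × 0.2640 = 19.11 kΩ.

R2 ≈ 19.1 kΩ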